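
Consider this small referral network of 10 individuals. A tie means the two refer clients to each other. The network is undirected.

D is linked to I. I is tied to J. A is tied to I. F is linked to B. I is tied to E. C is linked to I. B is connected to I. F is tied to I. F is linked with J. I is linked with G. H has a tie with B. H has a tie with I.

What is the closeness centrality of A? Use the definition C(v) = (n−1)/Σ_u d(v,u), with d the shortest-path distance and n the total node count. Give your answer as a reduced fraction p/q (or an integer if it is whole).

9/17

Distances from A: B:2, C:2, D:2, E:2, F:2, G:2, H:2, I:1, J:2. Sum = 17.
n = 10, so closeness = 9/17.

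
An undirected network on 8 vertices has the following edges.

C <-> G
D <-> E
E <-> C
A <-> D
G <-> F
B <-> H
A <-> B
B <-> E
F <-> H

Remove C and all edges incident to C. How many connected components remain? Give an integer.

1

C's neighbors (E and G) remain reachable from one another through other ties, so the rest of the network stays in one piece.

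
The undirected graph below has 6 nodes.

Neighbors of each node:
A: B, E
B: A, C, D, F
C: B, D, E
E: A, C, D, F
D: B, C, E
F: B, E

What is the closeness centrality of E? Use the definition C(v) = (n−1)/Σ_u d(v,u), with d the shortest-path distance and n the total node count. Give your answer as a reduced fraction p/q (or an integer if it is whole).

Distances from E: A:1, B:2, C:1, D:1, F:1. Sum = 6.
n = 6, so closeness = 5/6.

5/6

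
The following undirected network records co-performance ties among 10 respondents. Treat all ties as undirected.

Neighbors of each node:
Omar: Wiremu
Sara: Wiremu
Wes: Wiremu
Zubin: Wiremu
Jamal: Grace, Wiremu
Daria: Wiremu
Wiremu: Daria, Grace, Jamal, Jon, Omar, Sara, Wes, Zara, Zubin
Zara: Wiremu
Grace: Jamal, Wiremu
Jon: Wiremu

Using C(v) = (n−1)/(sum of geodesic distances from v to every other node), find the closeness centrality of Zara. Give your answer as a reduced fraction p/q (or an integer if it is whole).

9/17

Distances from Zara: Daria:2, Grace:2, Jamal:2, Jon:2, Omar:2, Sara:2, Wes:2, Wiremu:1, Zubin:2. Sum = 17.
n = 10, so closeness = 9/17.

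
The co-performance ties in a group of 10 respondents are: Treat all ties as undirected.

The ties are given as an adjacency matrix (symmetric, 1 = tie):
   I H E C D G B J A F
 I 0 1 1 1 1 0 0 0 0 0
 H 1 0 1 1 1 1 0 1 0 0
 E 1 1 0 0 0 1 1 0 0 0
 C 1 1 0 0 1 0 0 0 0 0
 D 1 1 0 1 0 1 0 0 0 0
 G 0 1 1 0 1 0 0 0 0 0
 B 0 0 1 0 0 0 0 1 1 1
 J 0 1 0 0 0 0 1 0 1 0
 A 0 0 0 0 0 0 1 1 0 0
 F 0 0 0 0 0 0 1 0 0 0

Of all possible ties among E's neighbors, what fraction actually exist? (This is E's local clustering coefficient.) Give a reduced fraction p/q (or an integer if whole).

E's neighbors: B, G, H, and I (k = 4).
Possible neighbor pairs: C(4,2) = 6. Edges among them: G–H, H–I → e = 2.
Clustering(E) = 2/6 = 1/3.

1/3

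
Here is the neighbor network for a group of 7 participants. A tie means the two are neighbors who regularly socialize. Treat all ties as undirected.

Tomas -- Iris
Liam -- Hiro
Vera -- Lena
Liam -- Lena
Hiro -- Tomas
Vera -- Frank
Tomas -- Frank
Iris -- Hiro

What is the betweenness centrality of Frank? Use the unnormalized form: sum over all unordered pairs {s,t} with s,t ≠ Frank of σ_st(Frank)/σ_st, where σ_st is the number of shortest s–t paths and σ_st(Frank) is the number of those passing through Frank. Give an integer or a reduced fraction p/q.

3

Pairs whose geodesics pass through Frank — Hiro–Vera: 1/2; Iris–Vera: 1; Tomas–Vera: 1; Tomas–Lena: 1/2.
All other pairs contribute 0.
Summing the contributions gives betweenness(Frank) = 3.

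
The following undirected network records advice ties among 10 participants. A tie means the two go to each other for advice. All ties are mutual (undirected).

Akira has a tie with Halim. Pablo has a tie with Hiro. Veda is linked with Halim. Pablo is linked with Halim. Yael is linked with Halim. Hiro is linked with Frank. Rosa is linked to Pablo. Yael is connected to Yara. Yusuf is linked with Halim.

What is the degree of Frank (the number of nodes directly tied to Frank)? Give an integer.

1

Frank is directly tied to Hiro. That is 1 neighbor, so the degree of Frank is 1.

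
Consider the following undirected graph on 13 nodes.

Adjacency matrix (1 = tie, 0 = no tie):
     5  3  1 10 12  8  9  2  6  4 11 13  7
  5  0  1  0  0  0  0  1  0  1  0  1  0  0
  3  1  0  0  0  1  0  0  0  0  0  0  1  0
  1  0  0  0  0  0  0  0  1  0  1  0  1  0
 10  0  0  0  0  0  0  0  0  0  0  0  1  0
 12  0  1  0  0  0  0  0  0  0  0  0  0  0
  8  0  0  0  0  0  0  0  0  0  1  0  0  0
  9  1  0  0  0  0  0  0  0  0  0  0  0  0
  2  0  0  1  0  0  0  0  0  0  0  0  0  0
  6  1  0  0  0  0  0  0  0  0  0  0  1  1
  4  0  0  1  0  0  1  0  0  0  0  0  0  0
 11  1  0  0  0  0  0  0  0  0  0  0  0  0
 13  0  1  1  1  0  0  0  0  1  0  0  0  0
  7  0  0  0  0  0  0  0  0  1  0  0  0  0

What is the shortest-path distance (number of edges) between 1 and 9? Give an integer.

One shortest route is 1 – 13 – 6 – 5 – 9, which uses 4 edges, and at distance 3 from 1 we only reach {5, 7, 12}, which does not include 9. So d(1,9) = 4.

4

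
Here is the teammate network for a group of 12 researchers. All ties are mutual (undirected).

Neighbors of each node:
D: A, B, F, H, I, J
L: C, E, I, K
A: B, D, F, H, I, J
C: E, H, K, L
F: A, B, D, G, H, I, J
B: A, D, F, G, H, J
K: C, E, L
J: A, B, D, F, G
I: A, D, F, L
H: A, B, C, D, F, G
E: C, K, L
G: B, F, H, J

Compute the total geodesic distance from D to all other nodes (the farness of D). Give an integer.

Distances from D: A:1, B:1, C:2, E:3, F:1, G:2, H:1, I:1, J:1, K:3, L:2.
Sum = 1 + 1 + 2 + 3 + 1 + 2 + 1 + 1 + 1 + 3 + 2 = 18.

18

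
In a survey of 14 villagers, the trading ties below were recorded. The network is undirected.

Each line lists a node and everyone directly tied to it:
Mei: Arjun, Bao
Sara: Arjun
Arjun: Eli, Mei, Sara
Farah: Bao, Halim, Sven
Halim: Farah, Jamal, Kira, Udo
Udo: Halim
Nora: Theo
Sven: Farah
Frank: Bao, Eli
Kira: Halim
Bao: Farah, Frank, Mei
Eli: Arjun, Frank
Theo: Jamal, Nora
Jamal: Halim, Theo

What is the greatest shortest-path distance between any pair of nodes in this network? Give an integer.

Eccentricity of each node (its greatest distance to any other): Arjun:7, Bao:5, Eli:7, Farah:4, Frank:6, Halim:5, Jamal:6, Kira:6, Mei:6, Nora:8, Sara:8, Sven:5, Theo:7, Udo:6.
The maximum eccentricity is 8, realized for instance by the pair Sara–Nora via Sara – Arjun – Mei – Bao – Farah – Halim – Jamal – Theo – Nora. So the diameter is 8.

8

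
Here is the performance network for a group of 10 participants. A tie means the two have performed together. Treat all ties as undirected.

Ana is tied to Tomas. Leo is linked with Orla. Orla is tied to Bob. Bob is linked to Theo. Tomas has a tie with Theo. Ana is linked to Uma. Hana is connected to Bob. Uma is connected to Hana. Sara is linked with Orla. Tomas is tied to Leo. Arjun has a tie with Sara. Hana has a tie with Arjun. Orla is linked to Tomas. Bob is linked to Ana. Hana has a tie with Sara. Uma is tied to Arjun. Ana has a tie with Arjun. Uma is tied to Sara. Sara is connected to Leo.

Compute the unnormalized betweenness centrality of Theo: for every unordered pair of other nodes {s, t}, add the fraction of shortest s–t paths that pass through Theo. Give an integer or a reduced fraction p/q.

10/21

Pairs whose geodesics pass through Theo — Hana–Tomas: 1/7; Tomas–Bob: 1/3.
All other pairs contribute 0.
Summing the contributions gives betweenness(Theo) = 10/21.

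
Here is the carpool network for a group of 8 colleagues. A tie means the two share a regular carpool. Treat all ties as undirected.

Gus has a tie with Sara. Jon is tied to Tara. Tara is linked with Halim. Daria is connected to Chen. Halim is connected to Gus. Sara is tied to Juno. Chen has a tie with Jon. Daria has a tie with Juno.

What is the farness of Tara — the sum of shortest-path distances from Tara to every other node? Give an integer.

16

Distances from Tara: Chen:2, Daria:3, Gus:2, Halim:1, Jon:1, Juno:4, Sara:3.
Sum = 2 + 3 + 2 + 1 + 1 + 4 + 3 = 16.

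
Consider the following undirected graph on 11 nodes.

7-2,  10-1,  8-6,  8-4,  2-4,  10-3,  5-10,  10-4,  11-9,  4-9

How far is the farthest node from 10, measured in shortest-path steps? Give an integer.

Distances from 10: 1:1, 2:2, 3:1, 4:1, 5:1, 6:3, 7:3, 8:2, 9:2, 11:3.
The largest is 3 (to 7, 6, and 11), so the eccentricity of 10 is 3.

3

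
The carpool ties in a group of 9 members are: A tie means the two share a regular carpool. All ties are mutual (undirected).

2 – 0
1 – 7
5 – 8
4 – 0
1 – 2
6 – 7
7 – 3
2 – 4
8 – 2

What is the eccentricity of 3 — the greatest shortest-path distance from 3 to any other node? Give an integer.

Distances from 3: 0:4, 1:2, 2:3, 4:4, 5:5, 6:2, 7:1, 8:4.
The largest is 5 (to 5), so the eccentricity of 3 is 5.

5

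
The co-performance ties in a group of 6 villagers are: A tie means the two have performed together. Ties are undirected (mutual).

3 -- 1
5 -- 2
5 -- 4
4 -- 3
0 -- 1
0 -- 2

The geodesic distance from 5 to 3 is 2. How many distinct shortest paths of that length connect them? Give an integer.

1

The shortest distance is 2, and the only length-2 path is 5–4–3. So there is exactly 1 shortest path.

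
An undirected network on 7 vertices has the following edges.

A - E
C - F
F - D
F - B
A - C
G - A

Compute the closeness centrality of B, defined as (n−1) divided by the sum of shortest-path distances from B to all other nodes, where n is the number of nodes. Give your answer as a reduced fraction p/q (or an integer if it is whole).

Distances from B: A:3, C:2, D:2, E:4, F:1, G:4. Sum = 16.
n = 7, so closeness = 6/16 = 3/8.

3/8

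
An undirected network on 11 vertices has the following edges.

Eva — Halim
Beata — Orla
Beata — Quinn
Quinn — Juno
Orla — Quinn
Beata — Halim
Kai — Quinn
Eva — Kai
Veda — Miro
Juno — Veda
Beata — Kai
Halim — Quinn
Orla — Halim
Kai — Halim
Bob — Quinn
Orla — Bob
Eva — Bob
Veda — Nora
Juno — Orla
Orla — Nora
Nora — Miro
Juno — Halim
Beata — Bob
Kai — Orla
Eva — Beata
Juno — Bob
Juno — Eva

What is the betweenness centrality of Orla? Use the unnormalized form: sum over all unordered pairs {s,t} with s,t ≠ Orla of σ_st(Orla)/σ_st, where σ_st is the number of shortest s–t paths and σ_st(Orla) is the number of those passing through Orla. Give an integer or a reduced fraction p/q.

Pairs whose geodesics pass through Orla — Eva–Nora: 5/6; Bob–Halim: 1/5; Bob–Kai: 1/4; Bob–Miro: 1/2; Bob–Nora: 1; Beata–Juno: 1/5; Beata–Miro: 1; Beata–Veda: 2/6; Beata–Nora: 1; Juno–Kai: 1/4; Juno–Nora: 1/2; Halim–Miro: 1/2; Halim–Nora: 1; Quinn–Miro: 1/2 … (+4 more pairs).
All other pairs contribute 0.
Summing the contributions gives betweenness(Orla) = 172/15.

172/15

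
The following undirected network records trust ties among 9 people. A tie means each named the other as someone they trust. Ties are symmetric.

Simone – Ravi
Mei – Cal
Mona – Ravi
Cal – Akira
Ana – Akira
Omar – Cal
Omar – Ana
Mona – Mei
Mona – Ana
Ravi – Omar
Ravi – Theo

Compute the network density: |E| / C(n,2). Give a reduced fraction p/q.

11/36

There are 11 edges and 9 nodes, so the maximum possible is C(9,2) = 36.
Density = 11/36.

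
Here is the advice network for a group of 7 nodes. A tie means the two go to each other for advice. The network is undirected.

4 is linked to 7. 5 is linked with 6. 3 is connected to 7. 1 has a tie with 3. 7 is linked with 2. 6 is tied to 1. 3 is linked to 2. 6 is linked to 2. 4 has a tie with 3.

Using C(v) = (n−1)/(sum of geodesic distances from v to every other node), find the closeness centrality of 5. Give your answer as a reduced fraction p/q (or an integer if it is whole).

2/5

Distances from 5: 1:2, 2:2, 3:3, 4:4, 6:1, 7:3. Sum = 15.
n = 7, so closeness = 6/15 = 2/5.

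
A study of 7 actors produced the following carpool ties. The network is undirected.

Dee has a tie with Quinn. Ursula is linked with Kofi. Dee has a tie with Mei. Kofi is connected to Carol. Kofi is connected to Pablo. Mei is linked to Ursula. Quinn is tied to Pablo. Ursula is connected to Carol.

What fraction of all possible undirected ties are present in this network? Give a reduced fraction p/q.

8/21

There are 8 edges and 7 nodes, so the maximum possible is C(7,2) = 21.
Density = 8/21.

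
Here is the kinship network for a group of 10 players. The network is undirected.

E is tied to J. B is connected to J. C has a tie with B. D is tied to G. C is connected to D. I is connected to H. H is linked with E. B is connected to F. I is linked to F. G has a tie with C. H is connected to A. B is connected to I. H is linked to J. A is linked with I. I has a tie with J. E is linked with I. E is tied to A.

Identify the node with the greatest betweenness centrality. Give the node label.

Unnormalized betweenness of each node: A:0, B:37/2, C:14, D:0, E:1/3, F:0, G:0, H:1/3, I:71/6, J:4.
B has the largest value, 37/2, making it the main broker — the node through which the most shortest paths run.

B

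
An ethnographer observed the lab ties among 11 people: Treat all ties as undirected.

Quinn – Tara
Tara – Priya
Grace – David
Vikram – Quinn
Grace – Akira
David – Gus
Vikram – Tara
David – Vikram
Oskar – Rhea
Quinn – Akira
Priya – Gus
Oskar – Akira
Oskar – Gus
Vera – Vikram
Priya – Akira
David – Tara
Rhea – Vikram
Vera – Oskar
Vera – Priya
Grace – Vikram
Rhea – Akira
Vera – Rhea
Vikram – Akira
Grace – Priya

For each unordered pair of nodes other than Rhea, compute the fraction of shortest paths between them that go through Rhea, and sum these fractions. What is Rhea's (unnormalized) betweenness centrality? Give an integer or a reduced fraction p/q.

17/24

Pairs whose geodesics pass through Rhea — Vera–Akira: 1/4; Tara–Oskar: 1/8; Vikram–Oskar: 1/3.
All other pairs contribute 0.
Summing the contributions gives betweenness(Rhea) = 17/24.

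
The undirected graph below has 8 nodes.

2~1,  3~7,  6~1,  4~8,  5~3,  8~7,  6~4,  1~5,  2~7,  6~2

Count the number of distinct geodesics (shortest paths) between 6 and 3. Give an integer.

2

The shortest distance is 3. The length-3 paths are: 6–1–5–3; 6–2–7–3.
That gives 2 distinct shortest paths.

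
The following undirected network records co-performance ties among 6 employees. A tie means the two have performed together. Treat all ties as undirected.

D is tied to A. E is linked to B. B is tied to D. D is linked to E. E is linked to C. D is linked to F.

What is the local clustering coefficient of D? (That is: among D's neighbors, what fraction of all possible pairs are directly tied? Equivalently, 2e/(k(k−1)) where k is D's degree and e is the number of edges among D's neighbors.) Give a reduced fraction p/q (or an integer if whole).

D's neighbors: A, B, E, and F (k = 4).
Possible neighbor pairs: C(4,2) = 6. Edges among them: B–E → e = 1.
Clustering(D) = 1/6.

1/6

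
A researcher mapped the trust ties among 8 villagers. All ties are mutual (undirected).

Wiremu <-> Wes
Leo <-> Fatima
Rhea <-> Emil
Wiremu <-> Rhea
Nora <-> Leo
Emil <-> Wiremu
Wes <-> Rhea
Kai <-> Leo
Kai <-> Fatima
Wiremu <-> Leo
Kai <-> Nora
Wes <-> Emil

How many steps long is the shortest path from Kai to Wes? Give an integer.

One shortest route is Kai – Leo – Wiremu – Wes, which uses 3 edges, and at distance 2 from Kai we only reach {Wiremu}, which does not include Wes. So d(Kai,Wes) = 3.

3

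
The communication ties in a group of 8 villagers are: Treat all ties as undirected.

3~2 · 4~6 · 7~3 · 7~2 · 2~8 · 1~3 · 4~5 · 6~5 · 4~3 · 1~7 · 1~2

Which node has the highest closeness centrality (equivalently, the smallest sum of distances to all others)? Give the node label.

Farness (sum of distances to all others) for each node — 1:13, 2:12, 3:10, 4:12, 5:17, 6:17, 7:13, 8:18.
The smallest farness is 10, for 3, so 3 has the highest closeness.

3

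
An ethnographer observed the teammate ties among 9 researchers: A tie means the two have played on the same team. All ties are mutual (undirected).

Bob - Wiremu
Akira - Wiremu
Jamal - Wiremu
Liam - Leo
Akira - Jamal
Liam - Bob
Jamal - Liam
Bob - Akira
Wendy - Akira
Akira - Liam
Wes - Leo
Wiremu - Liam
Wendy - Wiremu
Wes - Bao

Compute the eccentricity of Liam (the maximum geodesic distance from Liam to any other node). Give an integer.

Distances from Liam: Akira:1, Bao:3, Bob:1, Jamal:1, Leo:1, Wendy:2, Wes:2, Wiremu:1.
The largest is 3 (to Bao), so the eccentricity of Liam is 3.

3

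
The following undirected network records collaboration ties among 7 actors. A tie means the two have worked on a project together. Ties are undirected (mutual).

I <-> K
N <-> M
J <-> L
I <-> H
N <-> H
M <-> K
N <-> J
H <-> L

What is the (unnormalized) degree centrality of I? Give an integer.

2

I is directly tied to H and K. That is 2 neighbors, so the degree of I is 2.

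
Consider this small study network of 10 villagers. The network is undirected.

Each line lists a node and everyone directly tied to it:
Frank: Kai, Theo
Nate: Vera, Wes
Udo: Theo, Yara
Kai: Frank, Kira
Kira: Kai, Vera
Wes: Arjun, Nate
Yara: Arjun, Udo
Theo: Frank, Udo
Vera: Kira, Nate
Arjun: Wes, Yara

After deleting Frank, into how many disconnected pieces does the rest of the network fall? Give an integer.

Frank's neighbors (Kai and Theo) remain reachable from one another through other ties, so the rest of the network stays in one piece.

1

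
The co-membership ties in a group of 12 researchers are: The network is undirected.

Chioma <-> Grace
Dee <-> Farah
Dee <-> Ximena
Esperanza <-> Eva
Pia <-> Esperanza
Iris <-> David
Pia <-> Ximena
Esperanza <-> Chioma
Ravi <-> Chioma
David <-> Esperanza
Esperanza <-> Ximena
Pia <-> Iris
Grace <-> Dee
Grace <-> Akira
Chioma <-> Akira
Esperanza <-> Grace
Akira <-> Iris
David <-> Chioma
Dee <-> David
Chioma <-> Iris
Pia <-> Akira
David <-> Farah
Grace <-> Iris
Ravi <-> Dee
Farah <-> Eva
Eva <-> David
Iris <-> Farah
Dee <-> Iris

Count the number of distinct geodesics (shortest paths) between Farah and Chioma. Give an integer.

The shortest distance is 2. The length-2 paths are: Farah–Iris–Chioma; Farah–David–Chioma.
That gives 2 distinct shortest paths.

2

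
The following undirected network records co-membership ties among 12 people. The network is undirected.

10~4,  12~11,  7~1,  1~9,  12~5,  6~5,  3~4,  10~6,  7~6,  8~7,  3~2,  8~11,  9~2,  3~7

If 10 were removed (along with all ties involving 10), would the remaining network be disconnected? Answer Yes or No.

No

Even without 10, every remaining node can still reach every other (the residual graph is connected), so 10 is not a cut vertex.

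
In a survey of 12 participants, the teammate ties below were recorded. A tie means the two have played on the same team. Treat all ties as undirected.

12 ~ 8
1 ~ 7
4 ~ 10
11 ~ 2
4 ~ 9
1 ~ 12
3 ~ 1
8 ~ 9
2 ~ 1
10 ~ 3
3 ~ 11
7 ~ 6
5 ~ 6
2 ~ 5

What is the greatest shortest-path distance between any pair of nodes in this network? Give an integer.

Eccentricity of each node (its greatest distance to any other): 1:3, 2:4, 3:3, 4:5, 5:5, 6:5, 7:4, 8:4, 9:5, 10:4, 11:4, 12:3.
The maximum eccentricity is 5, realized for instance by the pair 9–6 via 9 – 8 – 12 – 1 – 7 – 6. So the diameter is 5.

5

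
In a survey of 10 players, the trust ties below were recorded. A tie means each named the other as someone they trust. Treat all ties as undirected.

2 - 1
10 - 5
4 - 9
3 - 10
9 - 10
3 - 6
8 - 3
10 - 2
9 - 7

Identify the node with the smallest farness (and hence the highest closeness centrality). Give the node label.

10

Farness (sum of distances to all others) for each node — 1:28, 2:20, 3:18, 4:26, 5:22, 6:26, 7:26, 8:26, 9:18, 10:14.
The smallest farness is 14, for 10, so 10 has the highest closeness.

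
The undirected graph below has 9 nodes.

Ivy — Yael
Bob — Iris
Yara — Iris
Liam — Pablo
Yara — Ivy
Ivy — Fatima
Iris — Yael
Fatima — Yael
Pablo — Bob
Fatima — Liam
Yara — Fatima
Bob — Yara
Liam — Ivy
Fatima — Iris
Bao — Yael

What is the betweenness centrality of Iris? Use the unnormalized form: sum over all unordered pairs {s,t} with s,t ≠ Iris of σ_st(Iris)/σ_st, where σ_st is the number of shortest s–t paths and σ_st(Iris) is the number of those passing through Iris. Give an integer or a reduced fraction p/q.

Pairs whose geodesics pass through Iris — Yael–Yara: 1/3; Yael–Bob: 1; Yael–Pablo: 1/3; Fatima–Bob: 1/2; Yara–Bao: 1/3; Bob–Bao: 1; Bao–Pablo: 1/3.
All other pairs contribute 0.
Summing the contributions gives betweenness(Iris) = 23/6.

23/6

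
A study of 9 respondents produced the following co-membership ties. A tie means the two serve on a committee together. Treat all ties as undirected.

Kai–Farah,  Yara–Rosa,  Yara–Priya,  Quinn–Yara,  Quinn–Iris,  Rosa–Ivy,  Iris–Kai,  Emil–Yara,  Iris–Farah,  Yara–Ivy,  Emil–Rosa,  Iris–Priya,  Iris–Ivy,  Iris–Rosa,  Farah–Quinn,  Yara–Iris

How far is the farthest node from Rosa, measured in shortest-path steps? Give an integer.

Distances from Rosa: Emil:1, Farah:2, Iris:1, Ivy:1, Kai:2, Priya:2, Quinn:2, Yara:1.
The largest is 2 (to Priya, Kai, Quinn, and Farah), so the eccentricity of Rosa is 2.

2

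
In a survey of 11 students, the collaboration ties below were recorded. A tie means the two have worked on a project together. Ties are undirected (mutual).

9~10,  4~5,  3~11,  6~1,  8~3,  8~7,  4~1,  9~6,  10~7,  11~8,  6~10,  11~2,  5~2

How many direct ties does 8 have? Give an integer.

3

8 is directly tied to 3, 7, and 11. That is 3 neighbors, so the degree of 8 is 3.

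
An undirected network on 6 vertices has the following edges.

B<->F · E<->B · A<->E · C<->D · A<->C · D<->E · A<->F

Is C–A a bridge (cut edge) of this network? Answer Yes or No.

Even without that edge, C still reaches A via C – D – E – A, so the network stays connected. Not a bridge.

No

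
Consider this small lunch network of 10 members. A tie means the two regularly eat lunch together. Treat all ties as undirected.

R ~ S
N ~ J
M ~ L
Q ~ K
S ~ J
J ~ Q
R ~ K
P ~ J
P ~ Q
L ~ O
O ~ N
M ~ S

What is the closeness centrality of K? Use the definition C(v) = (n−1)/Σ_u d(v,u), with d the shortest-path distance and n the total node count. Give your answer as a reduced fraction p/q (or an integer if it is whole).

Distances from K: J:2, L:4, M:3, N:3, O:4, P:2, Q:1, R:1, S:2. Sum = 22.
n = 10, so closeness = 9/22.

9/22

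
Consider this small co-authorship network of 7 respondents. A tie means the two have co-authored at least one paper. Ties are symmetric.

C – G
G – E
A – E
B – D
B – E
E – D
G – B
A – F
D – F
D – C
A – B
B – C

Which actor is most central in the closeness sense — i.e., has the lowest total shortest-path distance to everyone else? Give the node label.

Farness (sum of distances to all others) for each node — A:9, B:7, C:9, D:8, E:8, F:11, G:10.
The smallest farness is 7, for B, so B has the highest closeness.

B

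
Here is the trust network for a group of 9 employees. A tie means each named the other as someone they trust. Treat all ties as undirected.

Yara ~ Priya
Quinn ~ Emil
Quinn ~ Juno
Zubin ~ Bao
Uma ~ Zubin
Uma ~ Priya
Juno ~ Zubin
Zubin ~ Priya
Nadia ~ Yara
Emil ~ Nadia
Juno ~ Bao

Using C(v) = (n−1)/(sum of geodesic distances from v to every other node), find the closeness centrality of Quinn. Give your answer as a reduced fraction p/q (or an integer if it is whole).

8/17

Distances from Quinn: Bao:2, Emil:1, Juno:1, Nadia:2, Priya:3, Uma:3, Yara:3, Zubin:2. Sum = 17.
n = 9, so closeness = 8/17.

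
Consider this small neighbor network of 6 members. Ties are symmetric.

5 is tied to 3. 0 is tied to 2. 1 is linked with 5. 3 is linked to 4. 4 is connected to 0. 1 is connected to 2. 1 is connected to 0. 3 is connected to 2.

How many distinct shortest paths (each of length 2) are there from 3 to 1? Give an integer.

2

The shortest distance is 2. The length-2 paths are: 3–2–1; 3–5–1.
That gives 2 distinct shortest paths.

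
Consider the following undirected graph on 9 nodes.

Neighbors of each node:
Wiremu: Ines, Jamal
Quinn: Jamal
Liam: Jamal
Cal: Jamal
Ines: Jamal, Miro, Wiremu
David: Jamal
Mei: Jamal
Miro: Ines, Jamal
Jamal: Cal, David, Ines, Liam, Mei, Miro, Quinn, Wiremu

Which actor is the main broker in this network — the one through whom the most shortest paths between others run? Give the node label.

Jamal

Unnormalized betweenness of each node: Cal:0, David:0, Ines:1/2, Jamal:51/2, Liam:0, Mei:0, Miro:0, Quinn:0, Wiremu:0.
Jamal has the largest value, 51/2, making it the main broker — the node through which the most shortest paths run.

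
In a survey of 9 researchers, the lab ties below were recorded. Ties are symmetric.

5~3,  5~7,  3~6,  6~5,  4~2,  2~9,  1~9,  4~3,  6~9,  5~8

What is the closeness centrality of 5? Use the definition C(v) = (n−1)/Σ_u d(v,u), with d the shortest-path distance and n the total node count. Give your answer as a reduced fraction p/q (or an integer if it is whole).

4/7

Distances from 5: 1:3, 2:3, 3:1, 4:2, 6:1, 7:1, 8:1, 9:2. Sum = 14.
n = 9, so closeness = 8/14 = 4/7.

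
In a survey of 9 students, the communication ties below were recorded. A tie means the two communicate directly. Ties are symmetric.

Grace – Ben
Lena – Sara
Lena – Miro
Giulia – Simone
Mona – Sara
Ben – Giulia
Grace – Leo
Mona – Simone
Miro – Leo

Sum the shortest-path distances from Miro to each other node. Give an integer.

Distances from Miro: Ben:3, Giulia:4, Grace:2, Lena:1, Leo:1, Mona:3, Sara:2, Simone:4.
Sum = 3 + 4 + 2 + 1 + 1 + 3 + 2 + 4 = 20.

20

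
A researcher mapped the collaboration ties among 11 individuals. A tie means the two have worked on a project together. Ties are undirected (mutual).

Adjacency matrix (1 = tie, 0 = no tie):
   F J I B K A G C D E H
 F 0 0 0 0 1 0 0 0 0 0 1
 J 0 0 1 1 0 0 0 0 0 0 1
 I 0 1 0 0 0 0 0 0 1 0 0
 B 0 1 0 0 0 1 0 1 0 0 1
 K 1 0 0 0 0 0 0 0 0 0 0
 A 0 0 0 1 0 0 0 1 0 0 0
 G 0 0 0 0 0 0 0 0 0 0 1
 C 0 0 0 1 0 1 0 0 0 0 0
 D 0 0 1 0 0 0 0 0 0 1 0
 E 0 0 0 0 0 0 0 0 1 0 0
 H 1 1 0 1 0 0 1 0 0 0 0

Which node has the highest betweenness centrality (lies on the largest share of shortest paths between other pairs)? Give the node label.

H

Unnormalized betweenness of each node: A:0, B:16, C:0, D:9, E:0, F:9, G:0, H:23, I:16, J:21, K:0.
H has the largest value, 23, making it the main broker — the node through which the most shortest paths run.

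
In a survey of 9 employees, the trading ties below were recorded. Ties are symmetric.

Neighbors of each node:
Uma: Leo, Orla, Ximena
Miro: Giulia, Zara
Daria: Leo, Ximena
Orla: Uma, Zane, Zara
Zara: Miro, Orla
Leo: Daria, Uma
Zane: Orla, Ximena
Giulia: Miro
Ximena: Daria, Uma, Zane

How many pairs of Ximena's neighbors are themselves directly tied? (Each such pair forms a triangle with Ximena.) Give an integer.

Ximena's neighbors are Daria, Uma, and Zane, but none of them are tied to each other, so no triangle contains Ximena.

0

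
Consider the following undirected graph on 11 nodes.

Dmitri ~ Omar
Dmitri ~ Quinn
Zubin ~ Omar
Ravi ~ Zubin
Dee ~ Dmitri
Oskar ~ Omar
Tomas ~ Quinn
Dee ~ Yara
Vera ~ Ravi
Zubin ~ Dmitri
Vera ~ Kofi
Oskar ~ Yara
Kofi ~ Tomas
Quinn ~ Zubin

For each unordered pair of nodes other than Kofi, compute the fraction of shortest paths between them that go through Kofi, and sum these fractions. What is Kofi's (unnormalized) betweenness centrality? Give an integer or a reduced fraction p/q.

2

Pairs whose geodesics pass through Kofi — Ravi–Tomas: 1/2; Vera–Tomas: 1; Vera–Quinn: 1/2.
All other pairs contribute 0.
Summing the contributions gives betweenness(Kofi) = 2.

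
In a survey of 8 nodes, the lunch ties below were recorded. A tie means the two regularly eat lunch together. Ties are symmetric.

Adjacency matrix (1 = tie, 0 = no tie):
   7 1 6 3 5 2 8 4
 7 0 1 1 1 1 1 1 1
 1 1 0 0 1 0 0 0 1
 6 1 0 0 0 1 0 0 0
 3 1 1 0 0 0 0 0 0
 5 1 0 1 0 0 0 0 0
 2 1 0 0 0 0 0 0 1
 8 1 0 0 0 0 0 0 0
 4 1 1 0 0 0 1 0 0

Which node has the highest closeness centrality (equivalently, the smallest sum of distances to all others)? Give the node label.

Farness (sum of distances to all others) for each node — 1:11, 2:12, 3:12, 4:11, 5:12, 6:12, 7:7, 8:13.
The smallest farness is 7, for 7, so 7 has the highest closeness.

7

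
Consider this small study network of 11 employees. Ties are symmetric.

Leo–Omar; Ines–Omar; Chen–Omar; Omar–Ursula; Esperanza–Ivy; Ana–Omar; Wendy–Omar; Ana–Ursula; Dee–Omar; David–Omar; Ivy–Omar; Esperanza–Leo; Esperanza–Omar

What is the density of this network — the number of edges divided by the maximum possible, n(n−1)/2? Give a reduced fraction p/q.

There are 13 edges and 11 nodes, so the maximum possible is C(11,2) = 55.
Density = 13/55.

13/55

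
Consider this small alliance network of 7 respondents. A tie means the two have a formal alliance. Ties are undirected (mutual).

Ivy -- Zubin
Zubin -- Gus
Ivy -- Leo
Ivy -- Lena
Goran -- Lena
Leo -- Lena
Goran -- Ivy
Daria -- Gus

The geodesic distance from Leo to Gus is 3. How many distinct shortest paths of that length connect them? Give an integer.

The shortest distance is 3, and the only length-3 path is Leo–Ivy–Zubin–Gus. So there is exactly 1 shortest path.

1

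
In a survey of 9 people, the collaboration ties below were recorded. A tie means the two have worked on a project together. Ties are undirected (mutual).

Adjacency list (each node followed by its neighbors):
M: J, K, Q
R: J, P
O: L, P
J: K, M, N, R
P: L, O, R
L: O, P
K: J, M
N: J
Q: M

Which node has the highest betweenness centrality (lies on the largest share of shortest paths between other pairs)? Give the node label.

J

Unnormalized betweenness of each node: J:19, K:0, L:0, M:7, N:0, O:0, P:12, Q:0, R:15.
J has the largest value, 19, making it the main broker — the node through which the most shortest paths run.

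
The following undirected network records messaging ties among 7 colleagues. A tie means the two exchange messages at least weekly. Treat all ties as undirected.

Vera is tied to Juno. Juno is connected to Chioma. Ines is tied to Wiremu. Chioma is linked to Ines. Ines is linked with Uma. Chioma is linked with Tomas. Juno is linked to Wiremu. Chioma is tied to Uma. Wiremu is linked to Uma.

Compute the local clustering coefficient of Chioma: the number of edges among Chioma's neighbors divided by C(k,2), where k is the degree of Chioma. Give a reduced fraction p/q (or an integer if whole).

1/6

Chioma's neighbors: Ines, Juno, Tomas, and Uma (k = 4).
Possible neighbor pairs: C(4,2) = 6. Edges among them: Ines–Uma → e = 1.
Clustering(Chioma) = 1/6.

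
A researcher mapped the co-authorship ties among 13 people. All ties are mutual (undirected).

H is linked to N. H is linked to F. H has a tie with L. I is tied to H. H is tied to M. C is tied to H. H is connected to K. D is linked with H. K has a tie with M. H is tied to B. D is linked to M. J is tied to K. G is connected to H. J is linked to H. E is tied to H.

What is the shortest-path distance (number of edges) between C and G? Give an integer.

2

One shortest route is C – H – G, which uses 2 edges, and C and G are not directly tied, so nothing shorter exists. So d(C,G) = 2.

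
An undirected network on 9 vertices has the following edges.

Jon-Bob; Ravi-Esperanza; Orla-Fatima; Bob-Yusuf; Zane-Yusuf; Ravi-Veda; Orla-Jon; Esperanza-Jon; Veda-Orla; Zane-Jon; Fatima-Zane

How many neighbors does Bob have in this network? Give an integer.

2

Bob is directly tied to Jon and Yusuf. That is 2 neighbors, so the degree of Bob is 2.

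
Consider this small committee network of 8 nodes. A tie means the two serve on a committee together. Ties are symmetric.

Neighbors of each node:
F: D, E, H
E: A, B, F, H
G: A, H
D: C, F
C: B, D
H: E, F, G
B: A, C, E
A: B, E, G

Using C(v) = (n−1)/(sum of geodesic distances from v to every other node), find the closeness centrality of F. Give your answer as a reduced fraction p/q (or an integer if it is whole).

Distances from F: A:2, B:2, C:2, D:1, E:1, G:2, H:1. Sum = 11.
n = 8, so closeness = 7/11.

7/11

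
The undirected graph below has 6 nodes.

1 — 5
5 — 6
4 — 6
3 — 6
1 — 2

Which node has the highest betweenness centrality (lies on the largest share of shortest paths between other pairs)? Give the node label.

6

Unnormalized betweenness of each node: 1:4, 2:0, 3:0, 4:0, 5:6, 6:7.
6 has the largest value, 7, making it the main broker — the node through which the most shortest paths run.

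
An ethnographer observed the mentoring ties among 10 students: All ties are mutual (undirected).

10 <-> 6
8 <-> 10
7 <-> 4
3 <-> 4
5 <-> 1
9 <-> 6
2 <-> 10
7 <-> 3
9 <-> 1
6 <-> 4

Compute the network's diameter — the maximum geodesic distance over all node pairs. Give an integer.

5

Eccentricity of each node (its greatest distance to any other): 1:4, 2:5, 3:5, 4:4, 5:5, 6:3, 7:5, 8:5, 9:3, 10:4.
The maximum eccentricity is 5, realized for instance by the pair 2–5 via 2 – 10 – 6 – 9 – 1 – 5. So the diameter is 5.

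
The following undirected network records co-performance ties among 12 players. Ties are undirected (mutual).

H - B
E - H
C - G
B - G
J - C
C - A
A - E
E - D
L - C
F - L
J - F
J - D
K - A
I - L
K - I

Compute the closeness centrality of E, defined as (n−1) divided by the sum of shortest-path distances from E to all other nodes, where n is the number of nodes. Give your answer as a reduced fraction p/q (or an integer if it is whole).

Distances from E: A:1, B:2, C:2, D:1, F:3, G:3, H:1, I:3, J:2, K:2, L:3. Sum = 23.
n = 12, so closeness = 11/23.

11/23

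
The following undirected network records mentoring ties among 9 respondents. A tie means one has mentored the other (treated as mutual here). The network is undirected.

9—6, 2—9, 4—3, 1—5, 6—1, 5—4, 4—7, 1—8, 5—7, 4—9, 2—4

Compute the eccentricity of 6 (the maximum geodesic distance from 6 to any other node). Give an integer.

3

Distances from 6: 1:1, 2:2, 3:3, 4:2, 5:2, 7:3, 8:2, 9:1.
The largest is 3 (to 3 and 7), so the eccentricity of 6 is 3.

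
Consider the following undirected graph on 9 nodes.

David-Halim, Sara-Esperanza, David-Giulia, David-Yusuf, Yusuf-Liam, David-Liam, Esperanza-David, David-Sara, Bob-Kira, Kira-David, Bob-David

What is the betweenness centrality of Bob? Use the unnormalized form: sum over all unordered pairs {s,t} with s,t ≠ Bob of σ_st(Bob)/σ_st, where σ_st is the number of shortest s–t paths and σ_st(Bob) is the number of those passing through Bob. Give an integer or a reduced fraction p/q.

0

No shortest path between any pair of other nodes passes through Bob.
Summing the contributions gives betweenness(Bob) = 0.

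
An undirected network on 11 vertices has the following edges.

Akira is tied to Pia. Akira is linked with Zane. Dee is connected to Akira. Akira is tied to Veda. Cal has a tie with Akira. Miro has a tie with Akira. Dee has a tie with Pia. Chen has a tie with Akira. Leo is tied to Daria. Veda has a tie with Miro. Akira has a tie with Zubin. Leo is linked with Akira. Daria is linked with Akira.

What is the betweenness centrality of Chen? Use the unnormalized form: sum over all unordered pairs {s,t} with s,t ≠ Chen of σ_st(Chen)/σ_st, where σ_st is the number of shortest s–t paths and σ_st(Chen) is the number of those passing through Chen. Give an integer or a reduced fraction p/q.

0

No shortest path between any pair of other nodes passes through Chen.
Summing the contributions gives betweenness(Chen) = 0.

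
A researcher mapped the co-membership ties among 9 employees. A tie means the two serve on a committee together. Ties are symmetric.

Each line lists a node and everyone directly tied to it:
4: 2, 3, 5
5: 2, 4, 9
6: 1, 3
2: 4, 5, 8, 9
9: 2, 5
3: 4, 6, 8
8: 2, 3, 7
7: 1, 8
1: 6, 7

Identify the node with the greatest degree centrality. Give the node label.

2

Degrees — 1:2, 2:4, 3:3, 4:3, 5:3, 6:2, 7:2, 8:3, 9:2.
The maximum is 4, attained only by 2.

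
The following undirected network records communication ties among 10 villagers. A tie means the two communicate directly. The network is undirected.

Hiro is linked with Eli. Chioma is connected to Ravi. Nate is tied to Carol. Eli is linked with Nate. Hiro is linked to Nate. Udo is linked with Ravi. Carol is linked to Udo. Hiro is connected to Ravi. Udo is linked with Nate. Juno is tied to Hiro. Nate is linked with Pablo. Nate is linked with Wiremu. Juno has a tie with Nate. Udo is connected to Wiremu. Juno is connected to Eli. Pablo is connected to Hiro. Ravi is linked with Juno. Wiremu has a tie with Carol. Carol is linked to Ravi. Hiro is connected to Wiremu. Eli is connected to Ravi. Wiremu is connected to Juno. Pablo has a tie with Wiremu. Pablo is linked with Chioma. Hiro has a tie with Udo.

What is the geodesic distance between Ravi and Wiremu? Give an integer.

2

One shortest route is Ravi – Udo – Wiremu, which uses 2 edges, and Ravi and Wiremu are not directly tied, so nothing shorter exists. So d(Ravi,Wiremu) = 2.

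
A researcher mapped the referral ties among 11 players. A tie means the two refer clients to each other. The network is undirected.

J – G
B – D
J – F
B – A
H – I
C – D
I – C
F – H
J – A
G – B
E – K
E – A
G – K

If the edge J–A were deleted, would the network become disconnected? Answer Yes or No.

No

Even without that edge, J still reaches A via J – G – B – A, so the network stays connected. Not a bridge.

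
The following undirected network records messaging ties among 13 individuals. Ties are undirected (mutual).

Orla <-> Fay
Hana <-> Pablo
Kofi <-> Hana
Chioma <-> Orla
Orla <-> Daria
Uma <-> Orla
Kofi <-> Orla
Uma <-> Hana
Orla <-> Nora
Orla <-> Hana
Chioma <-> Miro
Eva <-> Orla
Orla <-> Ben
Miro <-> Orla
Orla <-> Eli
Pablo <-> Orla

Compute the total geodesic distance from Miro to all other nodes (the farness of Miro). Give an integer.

Distances from Miro: Ben:2, Chioma:1, Daria:2, Eli:2, Eva:2, Fay:2, Hana:2, Kofi:2, Nora:2, Orla:1, Pablo:2, Uma:2.
Sum = 2 + 1 + 2 + 2 + 2 + 2 + 2 + 2 + 2 + 1 + 2 + 2 = 22.

22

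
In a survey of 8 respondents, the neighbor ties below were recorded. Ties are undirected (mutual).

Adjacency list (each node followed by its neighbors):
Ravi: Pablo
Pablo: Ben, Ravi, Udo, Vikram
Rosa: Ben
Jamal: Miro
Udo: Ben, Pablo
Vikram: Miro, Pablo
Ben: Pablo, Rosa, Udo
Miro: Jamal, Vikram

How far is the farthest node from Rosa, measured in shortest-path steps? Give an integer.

Distances from Rosa: Ben:1, Jamal:5, Miro:4, Pablo:2, Ravi:3, Udo:2, Vikram:3.
The largest is 5 (to Jamal), so the eccentricity of Rosa is 5.

5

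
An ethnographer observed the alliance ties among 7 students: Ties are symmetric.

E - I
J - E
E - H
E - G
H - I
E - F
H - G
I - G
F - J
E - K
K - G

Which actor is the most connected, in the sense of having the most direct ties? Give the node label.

E

Degrees — E:6, F:2, G:4, H:3, I:3, J:2, K:2.
The maximum is 6, attained only by E.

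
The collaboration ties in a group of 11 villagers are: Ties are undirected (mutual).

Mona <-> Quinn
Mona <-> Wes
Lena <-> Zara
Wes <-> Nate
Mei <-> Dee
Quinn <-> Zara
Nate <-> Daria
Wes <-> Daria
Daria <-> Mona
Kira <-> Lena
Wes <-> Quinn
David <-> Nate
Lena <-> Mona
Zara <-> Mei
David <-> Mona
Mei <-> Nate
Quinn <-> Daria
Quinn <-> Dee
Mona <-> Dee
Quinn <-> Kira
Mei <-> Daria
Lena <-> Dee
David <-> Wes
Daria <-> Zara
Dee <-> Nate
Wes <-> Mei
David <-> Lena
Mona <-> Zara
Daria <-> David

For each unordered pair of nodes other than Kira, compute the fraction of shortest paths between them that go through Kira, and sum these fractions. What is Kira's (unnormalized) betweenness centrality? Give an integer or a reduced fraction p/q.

1/4

Pairs whose geodesics pass through Kira — Lena–Quinn: 1/4.
All other pairs contribute 0.
Summing the contributions gives betweenness(Kira) = 1/4.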